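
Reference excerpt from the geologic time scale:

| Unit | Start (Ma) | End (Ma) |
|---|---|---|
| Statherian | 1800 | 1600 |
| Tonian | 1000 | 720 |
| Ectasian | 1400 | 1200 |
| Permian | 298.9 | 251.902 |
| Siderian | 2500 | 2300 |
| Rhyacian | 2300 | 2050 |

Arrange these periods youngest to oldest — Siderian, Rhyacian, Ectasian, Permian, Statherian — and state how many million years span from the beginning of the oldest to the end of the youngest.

From the excerpt: Siderian 2500–2300; Rhyacian 2300–2050; Ectasian 1400–1200; Permian 298.9–251.902; Statherian 1800–1600 (Ma).
Larger Ma is earlier, so the oldest is Siderian and the youngest is Permian; youngest to oldest: Permian, Ectasian, Statherian, Rhyacian, Siderian.
Oldest start 2500 minus youngest end 251.902 gives 2248.098 Myr overall.

Permian, Ectasian, Statherian, Rhyacian, Siderian; total span 2248.098 Myr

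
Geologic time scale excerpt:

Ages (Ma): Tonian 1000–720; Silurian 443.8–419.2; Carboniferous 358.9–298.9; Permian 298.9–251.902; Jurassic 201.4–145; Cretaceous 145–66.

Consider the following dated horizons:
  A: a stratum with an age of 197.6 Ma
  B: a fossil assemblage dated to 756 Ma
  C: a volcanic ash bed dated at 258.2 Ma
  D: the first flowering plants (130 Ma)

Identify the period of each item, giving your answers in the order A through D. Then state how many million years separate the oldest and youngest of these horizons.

A — Jurassic; B — Tonian; C — Permian; D — Cretaceous; span 626 million years

Match each age against the start–end ranges in the excerpt: A = 197.6 Ma → Jurassic (201.4–145); B = 756 Ma → Tonian (1000–720); C = 258.2 Ma → Permian (298.9–251.902); D = 130 Ma → Cretaceous (145–66).
The largest age is 756 Ma and the smallest is 130 Ma; their difference is 626 Myr.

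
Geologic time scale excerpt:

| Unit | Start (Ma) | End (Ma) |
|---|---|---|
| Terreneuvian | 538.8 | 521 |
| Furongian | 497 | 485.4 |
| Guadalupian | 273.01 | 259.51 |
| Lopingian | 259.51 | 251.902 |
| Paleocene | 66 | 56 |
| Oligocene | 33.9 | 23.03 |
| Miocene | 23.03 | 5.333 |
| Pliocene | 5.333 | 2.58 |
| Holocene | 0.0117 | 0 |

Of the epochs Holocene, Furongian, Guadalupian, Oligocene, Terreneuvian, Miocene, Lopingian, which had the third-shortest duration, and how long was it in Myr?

Oligocene, 10.87 million years

Durations: Holocene 0.0117; Furongian 11.6; Guadalupian 13.5; Oligocene 10.87; Terreneuvian 17.8; Miocene 17.697; Lopingian 7.608 Myr.
Sorted shortest-first: Holocene (0.0117), Lopingian (7.608), Oligocene (10.87), Furongian (11.6), Guadalupian (13.5), Miocene (17.697), Terreneuvian (17.8).
The third shortest is Oligocene at 10.87 Myr.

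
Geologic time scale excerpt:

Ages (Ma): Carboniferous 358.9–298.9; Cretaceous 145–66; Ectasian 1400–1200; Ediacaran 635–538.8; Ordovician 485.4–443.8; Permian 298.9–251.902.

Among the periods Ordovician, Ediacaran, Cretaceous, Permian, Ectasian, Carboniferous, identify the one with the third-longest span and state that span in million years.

Cretaceous, 79 million years

Durations: Ordovician 41.6; Ediacaran 96.2; Cretaceous 79; Permian 46.998; Ectasian 200; Carboniferous 60 Myr.
Sorted longest-first: Ectasian (200), Ediacaran (96.2), Cretaceous (79), Carboniferous (60), Permian (46.998), Ordovician (41.6).
The third longest is Cretaceous at 79 Myr.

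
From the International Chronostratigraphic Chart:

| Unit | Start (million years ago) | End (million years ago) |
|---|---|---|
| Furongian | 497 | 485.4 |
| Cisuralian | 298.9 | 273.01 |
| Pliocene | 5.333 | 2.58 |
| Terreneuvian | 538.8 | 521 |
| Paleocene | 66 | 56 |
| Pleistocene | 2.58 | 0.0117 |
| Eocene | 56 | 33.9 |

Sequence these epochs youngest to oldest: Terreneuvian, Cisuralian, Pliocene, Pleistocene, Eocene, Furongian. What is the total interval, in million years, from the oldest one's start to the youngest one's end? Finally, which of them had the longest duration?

Pleistocene, Pliocene, Eocene, Cisuralian, Furongian, Terreneuvian; total span 538.7883 Myr; longest is Cisuralian

Start ages (Ma): Terreneuvian 538.8, Furongian 497, Cisuralian 298.9, Eocene 56, Pliocene 5.333, Pleistocene 2.58.
Ordered youngest to oldest: Pleistocene, Pliocene, Eocene, Cisuralian, Furongian, Terreneuvian.
Span = 538.8 − 0.0117 = 538.7883 Myr.
Durations: Pliocene 2.753, Furongian 11.6, Terreneuvian 17.8, Cisuralian 25.89, Eocene 22.1, Pleistocene 2.5683 → longest is Cisuralian (25.89 Myr).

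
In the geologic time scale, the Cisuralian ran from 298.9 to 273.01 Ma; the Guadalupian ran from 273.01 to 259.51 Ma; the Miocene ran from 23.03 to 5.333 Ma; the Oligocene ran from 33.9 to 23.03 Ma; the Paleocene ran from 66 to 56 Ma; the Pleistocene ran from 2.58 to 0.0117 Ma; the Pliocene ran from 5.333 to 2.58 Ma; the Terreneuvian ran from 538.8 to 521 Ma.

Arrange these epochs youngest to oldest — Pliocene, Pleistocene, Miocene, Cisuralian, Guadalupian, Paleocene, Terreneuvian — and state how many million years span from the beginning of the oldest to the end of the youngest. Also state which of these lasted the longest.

Start ages (Ma): Terreneuvian 538.8, Cisuralian 298.9, Guadalupian 273.01, Paleocene 66, Miocene 23.03, Pliocene 5.333, Pleistocene 2.58.
Ordered youngest to oldest: Pleistocene, Pliocene, Miocene, Paleocene, Guadalupian, Cisuralian, Terreneuvian.
Span = 538.8 − 0.0117 = 538.7883 Myr.
Durations: Cisuralian 25.89, Pliocene 2.753, Terreneuvian 17.8, Guadalupian 13.5, Miocene 17.697, Pleistocene 2.5683, Paleocene 10 → longest is Cisuralian (25.89 Myr).

Pleistocene, Pliocene, Miocene, Paleocene, Guadalupian, Cisuralian, Terreneuvian; total span 538.7883 Myr; longest is Cisuralian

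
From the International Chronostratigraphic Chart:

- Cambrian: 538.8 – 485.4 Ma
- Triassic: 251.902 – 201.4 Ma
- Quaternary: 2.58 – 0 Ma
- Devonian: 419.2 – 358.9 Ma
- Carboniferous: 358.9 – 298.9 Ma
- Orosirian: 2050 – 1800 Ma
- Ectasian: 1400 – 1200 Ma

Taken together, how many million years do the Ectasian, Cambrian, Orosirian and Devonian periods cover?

563.7 million years

Duration is start − end for each: (1400 − 1200) + (538.8 − 485.4) + (2050 − 1800) + (419.2 − 358.9).
That is 200 + 53.4 + 250 + 60.3, which totals 563.7 million years.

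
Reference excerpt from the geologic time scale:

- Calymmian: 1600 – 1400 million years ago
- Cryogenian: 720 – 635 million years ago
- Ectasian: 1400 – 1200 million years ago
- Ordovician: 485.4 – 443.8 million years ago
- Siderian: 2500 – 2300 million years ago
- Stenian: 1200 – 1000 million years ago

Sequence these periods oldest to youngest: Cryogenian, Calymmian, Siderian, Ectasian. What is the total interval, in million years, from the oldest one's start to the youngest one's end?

Siderian → Calymmian → Ectasian → Cryogenian; total span 1865 Myr

Start ages (Ma): Siderian 2500, Calymmian 1600, Ectasian 1400, Cryogenian 720.
Ordered oldest to youngest: Siderian, Calymmian, Ectasian, Cryogenian.
Span = 2500 − 635 = 1865 Myr.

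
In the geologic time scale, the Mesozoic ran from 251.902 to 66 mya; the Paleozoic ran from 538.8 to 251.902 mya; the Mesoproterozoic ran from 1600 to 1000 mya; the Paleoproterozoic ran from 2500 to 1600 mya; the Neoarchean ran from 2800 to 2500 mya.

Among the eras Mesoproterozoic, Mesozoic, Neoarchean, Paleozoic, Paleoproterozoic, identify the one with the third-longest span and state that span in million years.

Durations: Mesoproterozoic 600; Mesozoic 185.902; Neoarchean 300; Paleozoic 286.898; Paleoproterozoic 900 Myr.
Sorted longest-first: Paleoproterozoic (900), Mesoproterozoic (600), Neoarchean (300), Paleozoic (286.898), Mesozoic (185.902).
The third longest is Neoarchean at 300 Myr.

Neoarchean, 300 million years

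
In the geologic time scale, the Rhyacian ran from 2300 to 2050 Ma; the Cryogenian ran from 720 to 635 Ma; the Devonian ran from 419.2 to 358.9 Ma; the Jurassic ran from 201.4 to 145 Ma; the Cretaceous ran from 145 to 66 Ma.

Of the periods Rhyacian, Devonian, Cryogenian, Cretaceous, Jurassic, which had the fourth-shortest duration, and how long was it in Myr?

Start − end for each: Rhyacian 2300 − 2050 = 250; Devonian 419.2 − 358.9 = 60.3; Cryogenian 720 − 635 = 85; Cretaceous 145 − 66 = 79; Jurassic 201.4 − 145 = 56.4.
Ranking these from shortest: Jurassic < Devonian < Cretaceous < Cryogenian < Rhyacian.
Position 4 in that ranking is Cryogenian, which lasted 85 Myr.

Cryogenian, 85 million years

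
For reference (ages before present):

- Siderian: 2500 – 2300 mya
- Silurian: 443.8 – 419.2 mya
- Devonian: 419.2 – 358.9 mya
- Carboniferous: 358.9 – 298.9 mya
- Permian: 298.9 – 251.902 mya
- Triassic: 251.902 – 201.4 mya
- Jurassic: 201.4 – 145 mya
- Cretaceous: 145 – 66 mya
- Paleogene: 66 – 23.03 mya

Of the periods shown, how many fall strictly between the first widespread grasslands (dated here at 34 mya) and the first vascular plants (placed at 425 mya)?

425 Ma sits inside the Silurian (443.8–419.2) and 34 Ma inside the Paleogene (66–23.03); neither of those is wholly between the two dates.
The listed periods lying completely between them are Devonian, Carboniferous, Permian, Triassic, Jurassic, Cretaceous — 6 in all.

6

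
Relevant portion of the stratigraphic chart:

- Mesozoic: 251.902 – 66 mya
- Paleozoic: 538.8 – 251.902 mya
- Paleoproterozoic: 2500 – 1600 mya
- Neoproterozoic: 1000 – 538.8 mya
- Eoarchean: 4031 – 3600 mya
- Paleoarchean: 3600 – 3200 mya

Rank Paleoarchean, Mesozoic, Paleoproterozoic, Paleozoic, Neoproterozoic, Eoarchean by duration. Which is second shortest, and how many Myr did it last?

Paleozoic, 286.898 million years

Start − end for each: Paleoarchean 3600 − 3200 = 400; Mesozoic 251.902 − 66 = 185.902; Paleoproterozoic 2500 − 1600 = 900; Paleozoic 538.8 − 251.902 = 286.898; Neoproterozoic 1000 − 538.8 = 461.2; Eoarchean 4031 − 3600 = 431.
Ranking these from shortest: Mesozoic < Paleozoic < Paleoarchean < Eoarchean < Neoproterozoic < Paleoproterozoic.
Position 2 in that ranking is Paleozoic, which lasted 286.898 Myr.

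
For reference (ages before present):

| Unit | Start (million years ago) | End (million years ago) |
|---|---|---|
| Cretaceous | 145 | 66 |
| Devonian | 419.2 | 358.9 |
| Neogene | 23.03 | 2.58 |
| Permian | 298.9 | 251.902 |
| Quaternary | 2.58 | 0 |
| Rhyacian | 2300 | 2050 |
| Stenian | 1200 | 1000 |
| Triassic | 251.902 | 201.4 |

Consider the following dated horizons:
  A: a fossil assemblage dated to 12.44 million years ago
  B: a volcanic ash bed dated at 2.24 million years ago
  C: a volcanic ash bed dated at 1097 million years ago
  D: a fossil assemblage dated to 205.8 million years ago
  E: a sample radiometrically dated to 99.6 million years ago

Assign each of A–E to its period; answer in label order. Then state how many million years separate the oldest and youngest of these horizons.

A: 12.44 Ma lies in 23.03–2.58 Ma, so Neogene.
B: 2.24 Ma lies in 2.58–0 Ma, so Quaternary.
C: 1097 Ma lies in 1200–1000 Ma, so Stenian.
D: 205.8 Ma lies in 251.902–201.4 Ma, so Triassic.
E: 99.6 Ma lies in 145–66 Ma, so Cretaceous.
Oldest = 1097 Ma, youngest = 2.24 Ma → span 1094.76 Myr.

A — Neogene; B — Quaternary; C — Stenian; D — Triassic; E — Cretaceous; span 1094.76 million years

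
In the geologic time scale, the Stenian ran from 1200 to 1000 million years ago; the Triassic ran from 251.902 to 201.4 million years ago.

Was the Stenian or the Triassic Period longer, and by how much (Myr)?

Stenian: 1200 − 1000 = 200 Myr.
Triassic: 251.902 − 201.4 = 50.502 Myr.
Difference: 200 − 50.502 = 149.498 Myr, so the Stenian was longer.

Stenian, by 149.498 million years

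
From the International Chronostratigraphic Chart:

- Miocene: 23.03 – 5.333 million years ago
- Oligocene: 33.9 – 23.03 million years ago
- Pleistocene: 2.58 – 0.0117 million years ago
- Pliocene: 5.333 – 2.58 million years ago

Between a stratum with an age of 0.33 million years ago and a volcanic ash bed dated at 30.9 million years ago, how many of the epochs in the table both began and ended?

30.9 Ma sits inside the Oligocene (33.9–23.03) and 0.33 Ma inside the Pleistocene (2.58–0.0117); neither of those is wholly between the two dates.
The listed epochs lying completely between them are Miocene, Pliocene — 2 in all.

2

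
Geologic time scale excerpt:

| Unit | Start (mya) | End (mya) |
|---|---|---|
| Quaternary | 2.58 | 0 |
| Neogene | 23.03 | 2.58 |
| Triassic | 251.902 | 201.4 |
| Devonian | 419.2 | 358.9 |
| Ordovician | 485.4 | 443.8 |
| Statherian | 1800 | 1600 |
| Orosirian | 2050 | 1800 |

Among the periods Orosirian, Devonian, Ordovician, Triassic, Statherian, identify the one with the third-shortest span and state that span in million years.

Devonian, 60.3 million years

Start − end for each: Orosirian 2050 − 1800 = 250; Devonian 419.2 − 358.9 = 60.3; Ordovician 485.4 − 443.8 = 41.6; Triassic 251.902 − 201.4 = 50.502; Statherian 1800 − 1600 = 200.
Ranking these from shortest: Ordovician < Triassic < Devonian < Statherian < Orosirian.
Position 3 in that ranking is Devonian, which lasted 60.3 Myr.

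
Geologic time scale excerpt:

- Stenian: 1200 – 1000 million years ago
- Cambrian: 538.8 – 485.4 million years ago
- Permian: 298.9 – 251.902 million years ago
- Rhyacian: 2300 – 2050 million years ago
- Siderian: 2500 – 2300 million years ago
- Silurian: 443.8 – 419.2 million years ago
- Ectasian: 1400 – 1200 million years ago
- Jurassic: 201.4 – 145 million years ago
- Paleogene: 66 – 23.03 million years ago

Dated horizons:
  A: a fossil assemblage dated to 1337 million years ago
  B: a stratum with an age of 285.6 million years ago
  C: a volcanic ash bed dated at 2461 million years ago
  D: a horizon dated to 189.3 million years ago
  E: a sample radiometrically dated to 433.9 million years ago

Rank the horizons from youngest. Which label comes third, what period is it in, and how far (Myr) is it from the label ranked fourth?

E, in the Silurian; 903.1 million years to A

Sorted youngest-first by Ma: D (189.3), B (285.6), E (433.9), A (1337), C (2461).
The third youngest is E at 433.9 Ma, which lies in 443.8–419.2 Ma: the Silurian.
The fourth youngest is A at 1337 Ma; separation = |433.9 − 1337| = 903.1 Myr.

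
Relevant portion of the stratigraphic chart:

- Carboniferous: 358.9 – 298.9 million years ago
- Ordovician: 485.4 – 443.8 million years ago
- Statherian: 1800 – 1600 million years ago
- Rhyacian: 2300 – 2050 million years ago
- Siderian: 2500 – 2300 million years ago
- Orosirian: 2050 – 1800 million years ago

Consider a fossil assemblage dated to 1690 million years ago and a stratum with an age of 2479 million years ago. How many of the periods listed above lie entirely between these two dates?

The older date is 2479 Ma and the younger is 1690 Ma.
Periods with start < 2479 and end > 1690 Ma: Rhyacian (2300–2050), Orosirian (2050–1800).
That is 2 complete periods.

2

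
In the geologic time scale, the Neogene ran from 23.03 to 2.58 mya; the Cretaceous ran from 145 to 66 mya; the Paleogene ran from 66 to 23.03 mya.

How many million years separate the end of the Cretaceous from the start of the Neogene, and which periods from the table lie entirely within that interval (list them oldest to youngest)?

End of Cretaceous = 66 Ma; start of Neogene = 23.03 Ma.
Gap = 66 − 23.03 = 42.97 Myr.
Periods wholly inside 66–23.03 Ma: Paleogene (66–23.03).

42.97 million years; Paleogene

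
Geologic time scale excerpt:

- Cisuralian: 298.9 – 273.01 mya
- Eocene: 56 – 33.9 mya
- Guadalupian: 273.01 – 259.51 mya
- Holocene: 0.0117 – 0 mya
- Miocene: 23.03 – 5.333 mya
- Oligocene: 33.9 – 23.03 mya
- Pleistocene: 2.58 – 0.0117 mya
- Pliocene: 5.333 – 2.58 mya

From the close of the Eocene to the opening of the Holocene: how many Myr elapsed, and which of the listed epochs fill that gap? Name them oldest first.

33.8883 million years; Oligocene, Miocene, Pliocene, Pleistocene

The Eocene closes at 33.9 Ma and the Holocene opens at 0.0117 Ma, so the interval is 33.9 − 0.0117 = 33.8883 Myr.
An epoch fits inside if it starts at or after 33.9 Ma and ends at or before 0.0117 Ma; oldest first that gives Oligocene, Miocene, Pliocene, Pleistocene.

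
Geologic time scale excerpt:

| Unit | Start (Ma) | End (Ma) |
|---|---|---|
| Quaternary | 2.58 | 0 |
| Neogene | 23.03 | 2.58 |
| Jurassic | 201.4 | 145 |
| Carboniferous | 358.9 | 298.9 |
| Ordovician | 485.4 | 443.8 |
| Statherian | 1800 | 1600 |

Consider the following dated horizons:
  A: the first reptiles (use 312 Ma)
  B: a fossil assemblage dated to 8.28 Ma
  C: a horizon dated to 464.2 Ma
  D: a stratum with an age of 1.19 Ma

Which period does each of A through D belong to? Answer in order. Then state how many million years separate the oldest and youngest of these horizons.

A: 312 Ma lies in 358.9–298.9 Ma, so Carboniferous.
B: 8.28 Ma lies in 23.03–2.58 Ma, so Neogene.
C: 464.2 Ma lies in 485.4–443.8 Ma, so Ordovician.
D: 1.19 Ma lies in 2.58–0 Ma, so Quaternary.
Oldest = 464.2 Ma, youngest = 1.19 Ma → span 463.01 Myr.

A — Carboniferous; B — Neogene; C — Ordovician; D — Quaternary; span 463.01 million years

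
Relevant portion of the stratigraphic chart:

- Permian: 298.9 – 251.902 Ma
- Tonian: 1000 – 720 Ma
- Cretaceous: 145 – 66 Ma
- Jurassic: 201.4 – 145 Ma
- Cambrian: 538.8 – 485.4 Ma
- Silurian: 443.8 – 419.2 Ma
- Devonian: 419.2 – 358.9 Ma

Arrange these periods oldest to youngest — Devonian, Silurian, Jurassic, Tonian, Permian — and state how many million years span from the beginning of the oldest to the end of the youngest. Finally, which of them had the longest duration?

Start ages (Ma): Tonian 1000, Silurian 443.8, Devonian 419.2, Permian 298.9, Jurassic 201.4.
Ordered oldest to youngest: Tonian, Silurian, Devonian, Permian, Jurassic.
Span = 1000 − 145 = 855 Myr.
Durations: Silurian 24.6, Permian 46.998, Tonian 280, Devonian 60.3, Jurassic 56.4 → longest is Tonian (280 Myr).

Tonian → Silurian → Devonian → Permian → Jurassic; total span 855 Myr; longest is Tonian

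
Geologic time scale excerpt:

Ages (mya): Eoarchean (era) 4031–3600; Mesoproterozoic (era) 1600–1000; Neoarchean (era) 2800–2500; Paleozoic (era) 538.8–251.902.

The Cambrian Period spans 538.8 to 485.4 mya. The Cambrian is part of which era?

The Cambrian (538.8–485.4 Ma) lies entirely within 538.8–251.902 Ma, the Paleozoic Era.

Paleozoic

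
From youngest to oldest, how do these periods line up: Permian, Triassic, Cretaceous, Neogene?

Group by era (each group listed oldest first) — Paleozoic: Permian; Mesozoic: Triassic, Cretaceous; Cenozoic: Neogene. The eras run Paleozoic → Mesozoic → Cenozoic. Concatenating the groups in that era order and then reversing gives youngest to oldest.

Neogene → Cretaceous → Triassic → Permian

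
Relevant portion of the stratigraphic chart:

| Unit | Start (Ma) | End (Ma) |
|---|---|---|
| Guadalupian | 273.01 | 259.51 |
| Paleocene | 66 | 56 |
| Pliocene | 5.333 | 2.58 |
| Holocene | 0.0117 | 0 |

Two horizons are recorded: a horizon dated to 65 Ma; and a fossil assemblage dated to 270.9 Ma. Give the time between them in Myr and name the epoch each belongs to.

205.9 million years apart; the first in the Paleocene, the second in the Guadalupian

Elapsed time: 270.9 − 65 = 205.9 Myr.
65 Ma lies within 66–56 Ma: Paleocene.
270.9 Ma lies within 273.01–259.51 Ma: Guadalupian.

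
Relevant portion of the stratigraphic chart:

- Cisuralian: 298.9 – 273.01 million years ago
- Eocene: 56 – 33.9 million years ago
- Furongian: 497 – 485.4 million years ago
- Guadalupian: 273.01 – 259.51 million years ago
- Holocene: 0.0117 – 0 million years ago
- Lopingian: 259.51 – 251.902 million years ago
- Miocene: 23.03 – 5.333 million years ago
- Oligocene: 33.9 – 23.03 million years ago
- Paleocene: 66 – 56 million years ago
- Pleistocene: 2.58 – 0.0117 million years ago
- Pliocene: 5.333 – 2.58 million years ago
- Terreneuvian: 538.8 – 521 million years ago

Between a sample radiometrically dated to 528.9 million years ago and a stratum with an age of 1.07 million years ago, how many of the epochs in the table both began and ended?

528.9 Ma sits inside the Terreneuvian (538.8–521) and 1.07 Ma inside the Pleistocene (2.58–0.0117); neither of those is wholly between the two dates.
The listed epochs lying completely between them are Furongian, Cisuralian, Guadalupian, Lopingian, Paleocene, Eocene, Oligocene, Miocene, Pliocene — 9 in all.

9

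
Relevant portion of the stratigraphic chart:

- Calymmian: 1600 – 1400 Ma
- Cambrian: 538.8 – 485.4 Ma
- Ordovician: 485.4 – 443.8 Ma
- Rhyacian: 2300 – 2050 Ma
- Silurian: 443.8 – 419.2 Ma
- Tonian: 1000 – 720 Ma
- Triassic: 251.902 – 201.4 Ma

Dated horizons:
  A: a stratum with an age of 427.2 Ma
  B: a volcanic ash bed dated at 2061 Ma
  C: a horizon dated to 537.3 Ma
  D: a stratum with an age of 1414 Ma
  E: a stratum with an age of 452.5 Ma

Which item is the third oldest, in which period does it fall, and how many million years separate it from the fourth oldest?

C, in the Cambrian; 84.8 million years to E

Sorted oldest-first by Ma: B (2061), D (1414), C (537.3), E (452.5), A (427.2).
The third oldest is C at 537.3 Ma, which lies in 538.8–485.4 Ma: the Cambrian.
The fourth oldest is E at 452.5 Ma; separation = |537.3 − 452.5| = 84.8 Myr.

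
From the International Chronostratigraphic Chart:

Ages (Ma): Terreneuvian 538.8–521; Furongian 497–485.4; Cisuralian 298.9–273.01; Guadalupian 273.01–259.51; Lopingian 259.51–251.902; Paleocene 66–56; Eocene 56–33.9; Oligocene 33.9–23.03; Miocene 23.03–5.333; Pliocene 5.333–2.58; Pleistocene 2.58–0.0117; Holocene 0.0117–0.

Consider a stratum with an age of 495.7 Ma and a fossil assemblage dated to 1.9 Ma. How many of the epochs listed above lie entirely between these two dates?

The older date is 495.7 Ma and the younger is 1.9 Ma.
Epochs with start < 495.7 and end > 1.9 Ma: Cisuralian (298.9–273.01), Guadalupian (273.01–259.51), Lopingian (259.51–251.902), Paleocene (66–56), Eocene (56–33.9), Oligocene (33.9–23.03), Miocene (23.03–5.333), Pliocene (5.333–2.58).
That is 8 complete epochs.

8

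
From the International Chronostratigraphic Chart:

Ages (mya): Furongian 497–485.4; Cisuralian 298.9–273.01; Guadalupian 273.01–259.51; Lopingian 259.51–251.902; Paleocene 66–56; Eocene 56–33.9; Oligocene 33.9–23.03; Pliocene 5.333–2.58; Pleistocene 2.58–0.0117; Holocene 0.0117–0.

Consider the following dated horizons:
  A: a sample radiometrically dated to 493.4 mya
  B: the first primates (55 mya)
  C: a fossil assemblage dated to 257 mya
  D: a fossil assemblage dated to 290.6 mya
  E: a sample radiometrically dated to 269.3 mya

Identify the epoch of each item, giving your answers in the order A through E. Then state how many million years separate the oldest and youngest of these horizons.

A — Furongian; B — Eocene; C — Lopingian; D — Cisuralian; E — Guadalupian; span 438.4 million years

Match each age against the start–end ranges in the excerpt: A = 493.4 Ma → Furongian (497–485.4); B = 55 Ma → Eocene (56–33.9); C = 257 Ma → Lopingian (259.51–251.902); D = 290.6 Ma → Cisuralian (298.9–273.01); E = 269.3 Ma → Guadalupian (273.01–259.51).
The largest age is 493.4 Ma and the smallest is 55 Ma; their difference is 438.4 Myr.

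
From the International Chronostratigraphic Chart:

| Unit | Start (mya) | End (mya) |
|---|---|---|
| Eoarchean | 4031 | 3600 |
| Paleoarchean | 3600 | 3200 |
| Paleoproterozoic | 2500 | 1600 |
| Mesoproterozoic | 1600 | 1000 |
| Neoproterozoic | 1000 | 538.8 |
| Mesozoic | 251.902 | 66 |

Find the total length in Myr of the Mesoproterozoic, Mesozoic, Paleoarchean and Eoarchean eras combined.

Each duration: Mesoproterozoic = 600; Mesozoic = 185.902; Paleoarchean = 400; Eoarchean = 431.
Sum: 600 + 185.902 + 400 + 431 = 1616.902 Myr.

1616.902 million years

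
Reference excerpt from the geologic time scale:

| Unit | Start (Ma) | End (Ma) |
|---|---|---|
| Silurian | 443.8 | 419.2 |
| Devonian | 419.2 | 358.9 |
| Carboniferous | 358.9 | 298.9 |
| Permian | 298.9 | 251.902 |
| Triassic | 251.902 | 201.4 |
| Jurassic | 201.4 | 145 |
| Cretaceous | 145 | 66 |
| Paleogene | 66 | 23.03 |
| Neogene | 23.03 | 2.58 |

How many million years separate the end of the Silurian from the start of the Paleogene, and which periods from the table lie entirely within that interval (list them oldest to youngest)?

353.2 million years; Devonian, Carboniferous, Permian, Triassic, Jurassic, Cretaceous

The Silurian closes at 419.2 Ma and the Paleogene opens at 66 Ma, so the interval is 419.2 − 66 = 353.2 Myr.
A period fits inside if it starts at or after 419.2 Ma and ends at or before 66 Ma; oldest first that gives Devonian, Carboniferous, Permian, Triassic, Jurassic, Cretaceous.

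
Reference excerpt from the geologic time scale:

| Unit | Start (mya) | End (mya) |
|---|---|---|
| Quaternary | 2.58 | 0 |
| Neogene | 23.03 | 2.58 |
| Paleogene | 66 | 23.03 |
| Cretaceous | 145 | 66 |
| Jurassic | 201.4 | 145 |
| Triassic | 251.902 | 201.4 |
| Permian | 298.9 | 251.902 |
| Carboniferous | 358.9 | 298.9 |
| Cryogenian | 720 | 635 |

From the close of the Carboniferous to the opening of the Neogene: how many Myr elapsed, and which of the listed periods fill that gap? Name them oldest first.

The Carboniferous closes at 298.9 Ma and the Neogene opens at 23.03 Ma, so the interval is 298.9 − 23.03 = 275.87 Myr.
A period fits inside if it starts at or after 298.9 Ma and ends at or before 23.03 Ma; oldest first that gives Permian, Triassic, Jurassic, Cretaceous, Paleogene.

275.87 million years; Permian, Triassic, Jurassic, Cretaceous, Paleogene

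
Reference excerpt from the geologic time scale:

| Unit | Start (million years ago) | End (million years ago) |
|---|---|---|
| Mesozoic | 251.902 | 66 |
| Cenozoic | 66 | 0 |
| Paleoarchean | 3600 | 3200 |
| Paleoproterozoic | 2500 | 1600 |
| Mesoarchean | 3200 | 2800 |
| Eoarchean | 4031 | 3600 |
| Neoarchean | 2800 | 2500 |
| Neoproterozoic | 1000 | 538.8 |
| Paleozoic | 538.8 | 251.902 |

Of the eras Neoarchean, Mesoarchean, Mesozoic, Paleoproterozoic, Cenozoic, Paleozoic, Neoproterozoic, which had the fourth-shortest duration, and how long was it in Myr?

Durations: Neoarchean 300; Mesoarchean 400; Mesozoic 185.902; Paleoproterozoic 900; Cenozoic 66; Paleozoic 286.898; Neoproterozoic 461.2 Myr.
Sorted shortest-first: Cenozoic (66), Mesozoic (185.902), Paleozoic (286.898), Neoarchean (300), Mesoarchean (400), Neoproterozoic (461.2), Paleoproterozoic (900).
The fourth shortest is Neoarchean at 300 Myr.

Neoarchean, 300 million years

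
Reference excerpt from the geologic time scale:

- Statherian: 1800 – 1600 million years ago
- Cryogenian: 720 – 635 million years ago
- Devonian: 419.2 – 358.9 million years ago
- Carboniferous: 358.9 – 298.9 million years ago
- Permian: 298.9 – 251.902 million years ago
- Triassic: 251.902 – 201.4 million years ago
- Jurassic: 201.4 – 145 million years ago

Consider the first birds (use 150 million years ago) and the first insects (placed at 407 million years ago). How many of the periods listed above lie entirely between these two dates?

The older date is 407 Ma and the younger is 150 Ma.
Periods with start < 407 and end > 150 Ma: Carboniferous (358.9–298.9), Permian (298.9–251.902), Triassic (251.902–201.4).
That is 3 complete periods.

3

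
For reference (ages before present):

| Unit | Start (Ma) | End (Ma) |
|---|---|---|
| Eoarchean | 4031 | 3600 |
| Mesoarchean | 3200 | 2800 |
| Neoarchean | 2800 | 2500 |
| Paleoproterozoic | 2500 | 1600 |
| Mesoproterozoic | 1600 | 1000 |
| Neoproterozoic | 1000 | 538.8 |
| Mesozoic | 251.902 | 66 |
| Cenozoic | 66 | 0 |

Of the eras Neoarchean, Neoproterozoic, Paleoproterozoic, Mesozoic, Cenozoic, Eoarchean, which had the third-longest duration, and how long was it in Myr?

Eoarchean, 431 million years

Start − end for each: Neoarchean 2800 − 2500 = 300; Neoproterozoic 1000 − 538.8 = 461.2; Paleoproterozoic 2500 − 1600 = 900; Mesozoic 251.902 − 66 = 185.902; Cenozoic 66 − 0 = 66; Eoarchean 4031 − 3600 = 431.
Ranking these from longest: Paleoproterozoic > Neoproterozoic > Eoarchean > Neoarchean > Mesozoic > Cenozoic.
Position 3 in that ranking is Eoarchean, which lasted 431 Myr.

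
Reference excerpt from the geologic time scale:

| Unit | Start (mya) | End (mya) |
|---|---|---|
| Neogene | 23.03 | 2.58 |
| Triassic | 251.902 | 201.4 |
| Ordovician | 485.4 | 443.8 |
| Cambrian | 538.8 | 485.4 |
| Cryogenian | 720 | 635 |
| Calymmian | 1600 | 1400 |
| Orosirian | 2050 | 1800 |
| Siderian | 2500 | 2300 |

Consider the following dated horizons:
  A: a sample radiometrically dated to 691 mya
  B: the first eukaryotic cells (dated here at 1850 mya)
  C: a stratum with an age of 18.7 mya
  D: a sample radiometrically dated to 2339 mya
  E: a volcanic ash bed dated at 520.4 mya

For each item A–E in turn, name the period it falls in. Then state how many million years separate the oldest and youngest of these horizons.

A — Cryogenian; B — Orosirian; C — Neogene; D — Siderian; E — Cambrian; span 2320.3 million years

Match each age against the start–end ranges in the excerpt: A = 691 Ma → Cryogenian (720–635); B = 1850 Ma → Orosirian (2050–1800); C = 18.7 Ma → Neogene (23.03–2.58); D = 2339 Ma → Siderian (2500–2300); E = 520.4 Ma → Cambrian (538.8–485.4).
The largest age is 2339 Ma and the smallest is 18.7 Ma; their difference is 2320.3 Myr.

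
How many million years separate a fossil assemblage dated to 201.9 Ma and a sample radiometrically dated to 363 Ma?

363 − 201.9 = 161.1 million years.

161.1 million years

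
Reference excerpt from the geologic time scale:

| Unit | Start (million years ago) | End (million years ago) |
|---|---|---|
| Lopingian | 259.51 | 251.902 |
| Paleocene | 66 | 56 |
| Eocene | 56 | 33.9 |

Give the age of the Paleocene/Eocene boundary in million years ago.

The Paleocene ends and the Eocene begins at 56 million years ago.

56 million years ago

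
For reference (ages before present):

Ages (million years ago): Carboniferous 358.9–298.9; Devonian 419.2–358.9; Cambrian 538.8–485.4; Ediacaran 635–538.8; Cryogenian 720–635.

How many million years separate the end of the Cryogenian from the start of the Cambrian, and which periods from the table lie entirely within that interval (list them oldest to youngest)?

End of Cryogenian = 635 Ma; start of Cambrian = 538.8 Ma.
Gap = 635 − 538.8 = 96.2 Myr.
Periods wholly inside 635–538.8 Ma: Ediacaran (635–538.8).

96.2 million years; Ediacaran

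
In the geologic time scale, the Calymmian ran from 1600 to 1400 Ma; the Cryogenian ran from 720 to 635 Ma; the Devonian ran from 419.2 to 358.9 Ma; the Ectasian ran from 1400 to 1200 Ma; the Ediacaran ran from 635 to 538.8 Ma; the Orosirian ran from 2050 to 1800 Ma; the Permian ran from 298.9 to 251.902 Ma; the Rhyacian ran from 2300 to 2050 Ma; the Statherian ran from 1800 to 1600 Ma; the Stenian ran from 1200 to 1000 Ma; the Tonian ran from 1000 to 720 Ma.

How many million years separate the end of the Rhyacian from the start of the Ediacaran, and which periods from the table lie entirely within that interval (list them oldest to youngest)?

End of Rhyacian = 2050 Ma; start of Ediacaran = 635 Ma.
Gap = 2050 − 635 = 1415 Myr.
Periods wholly inside 2050–635 Ma: Orosirian (2050–1800), Statherian (1800–1600), Calymmian (1600–1400), Ectasian (1400–1200), Stenian (1200–1000), Tonian (1000–720), Cryogenian (720–635).

1415 million years; Orosirian, Statherian, Calymmian, Ectasian, Stenian, Tonian, Cryogenian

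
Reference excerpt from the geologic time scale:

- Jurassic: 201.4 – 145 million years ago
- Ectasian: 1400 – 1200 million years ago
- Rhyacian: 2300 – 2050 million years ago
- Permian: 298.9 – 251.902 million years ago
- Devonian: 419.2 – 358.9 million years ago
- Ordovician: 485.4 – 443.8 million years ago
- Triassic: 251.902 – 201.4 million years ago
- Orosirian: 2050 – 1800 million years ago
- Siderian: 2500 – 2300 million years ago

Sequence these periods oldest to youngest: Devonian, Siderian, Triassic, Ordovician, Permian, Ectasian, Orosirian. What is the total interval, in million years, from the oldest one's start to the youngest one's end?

Siderian → Orosirian → Ectasian → Ordovician → Devonian → Permian → Triassic; total span 2298.6 Myr

From the excerpt: Devonian 419.2–358.9; Siderian 2500–2300; Triassic 251.902–201.4; Ordovician 485.4–443.8; Permian 298.9–251.902; Ectasian 1400–1200; Orosirian 2050–1800 (Ma).
Larger Ma is earlier, so the oldest is Siderian and the youngest is Triassic; oldest to youngest: Siderian, Orosirian, Ectasian, Ordovician, Devonian, Permian, Triassic.
Oldest start 2500 minus youngest end 201.4 gives 2298.6 Myr overall.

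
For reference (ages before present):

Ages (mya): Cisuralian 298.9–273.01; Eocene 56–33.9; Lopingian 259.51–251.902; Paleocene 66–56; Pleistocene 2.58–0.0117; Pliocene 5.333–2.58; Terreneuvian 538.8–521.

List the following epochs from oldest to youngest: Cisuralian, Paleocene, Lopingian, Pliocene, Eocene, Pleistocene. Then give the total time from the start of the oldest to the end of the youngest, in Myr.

Cisuralian, Lopingian, Paleocene, Eocene, Pliocene, Pleistocene; total span 298.8883 Myr

From the excerpt: Cisuralian 298.9–273.01; Paleocene 66–56; Lopingian 259.51–251.902; Pliocene 5.333–2.58; Eocene 56–33.9; Pleistocene 2.58–0.0117 (Ma).
Larger Ma is earlier, so the oldest is Cisuralian and the youngest is Pleistocene; oldest to youngest: Cisuralian, Lopingian, Paleocene, Eocene, Pliocene, Pleistocene.
Oldest start 298.9 minus youngest end 0.0117 gives 298.8883 Myr overall.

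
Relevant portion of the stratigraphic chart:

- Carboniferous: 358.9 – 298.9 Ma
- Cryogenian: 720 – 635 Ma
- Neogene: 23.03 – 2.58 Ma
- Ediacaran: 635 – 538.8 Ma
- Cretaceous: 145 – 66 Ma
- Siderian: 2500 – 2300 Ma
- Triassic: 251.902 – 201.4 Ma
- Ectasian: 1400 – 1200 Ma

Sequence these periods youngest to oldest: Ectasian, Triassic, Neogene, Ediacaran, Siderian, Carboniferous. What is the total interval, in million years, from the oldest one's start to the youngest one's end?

From the excerpt: Ectasian 1400–1200; Triassic 251.902–201.4; Neogene 23.03–2.58; Ediacaran 635–538.8; Siderian 2500–2300; Carboniferous 358.9–298.9 (Ma).
Larger Ma is earlier, so the oldest is Siderian and the youngest is Neogene; youngest to oldest: Neogene, Triassic, Carboniferous, Ediacaran, Ectasian, Siderian.
Oldest start 2500 minus youngest end 2.58 gives 2497.42 Myr overall.

Neogene → Triassic → Carboniferous → Ediacaran → Ectasian → Siderian; total span 2497.42 Myr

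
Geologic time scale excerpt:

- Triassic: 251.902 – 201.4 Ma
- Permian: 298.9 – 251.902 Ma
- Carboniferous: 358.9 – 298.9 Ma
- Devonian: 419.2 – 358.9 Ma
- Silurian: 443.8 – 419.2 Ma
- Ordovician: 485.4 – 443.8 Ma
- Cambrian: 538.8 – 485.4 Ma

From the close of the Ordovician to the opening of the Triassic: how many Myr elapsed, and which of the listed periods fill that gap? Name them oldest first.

191.898 million years; Silurian, Devonian, Carboniferous, Permian

The Ordovician closes at 443.8 Ma and the Triassic opens at 251.902 Ma, so the interval is 443.8 − 251.902 = 191.898 Myr.
A period fits inside if it starts at or after 443.8 Ma and ends at or before 251.902 Ma; oldest first that gives Silurian, Devonian, Carboniferous, Permian.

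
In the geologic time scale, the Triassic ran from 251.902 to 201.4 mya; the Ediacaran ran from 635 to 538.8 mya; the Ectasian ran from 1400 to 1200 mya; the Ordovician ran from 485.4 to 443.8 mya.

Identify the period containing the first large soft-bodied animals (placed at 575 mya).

575 Ma lies between 635 and 538.8 Ma, so it falls in the Ediacaran.

Ediacaran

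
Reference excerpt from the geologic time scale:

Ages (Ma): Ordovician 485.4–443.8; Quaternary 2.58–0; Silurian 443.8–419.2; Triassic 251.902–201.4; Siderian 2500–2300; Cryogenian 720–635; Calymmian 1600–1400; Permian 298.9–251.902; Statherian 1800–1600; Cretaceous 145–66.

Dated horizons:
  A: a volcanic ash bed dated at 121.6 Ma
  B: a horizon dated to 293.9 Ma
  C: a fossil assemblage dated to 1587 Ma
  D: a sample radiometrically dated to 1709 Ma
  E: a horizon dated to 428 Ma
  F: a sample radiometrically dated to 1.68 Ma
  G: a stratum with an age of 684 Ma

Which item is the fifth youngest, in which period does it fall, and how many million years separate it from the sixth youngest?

Sorted youngest-first by Ma: F (1.68), A (121.6), B (293.9), E (428), G (684), C (1587), D (1709).
The fifth youngest is G at 684 Ma, which lies in 720–635 Ma: the Cryogenian.
The sixth youngest is C at 1587 Ma; separation = |684 − 1587| = 903 Myr.

G, in the Cryogenian; 903 million years to C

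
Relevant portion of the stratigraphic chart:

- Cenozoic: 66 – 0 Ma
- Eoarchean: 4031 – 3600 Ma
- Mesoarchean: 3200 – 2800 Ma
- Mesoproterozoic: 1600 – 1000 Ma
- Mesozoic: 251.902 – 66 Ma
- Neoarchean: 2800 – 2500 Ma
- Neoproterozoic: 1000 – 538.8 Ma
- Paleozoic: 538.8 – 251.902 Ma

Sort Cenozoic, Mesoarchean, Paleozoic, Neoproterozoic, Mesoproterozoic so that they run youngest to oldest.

Cenozoic, then Paleozoic, then Neoproterozoic, then Mesoproterozoic, then Mesoarchean

The oldest of these is Mesoarchean (starts 3200 Ma) and the youngest is Cenozoic (ends 0 Ma).
In between, by decreasing start age: Mesoproterozoic (1600), Neoproterozoic (1000), Paleozoic (538.8).
Listing youngest first means reversing that sequence.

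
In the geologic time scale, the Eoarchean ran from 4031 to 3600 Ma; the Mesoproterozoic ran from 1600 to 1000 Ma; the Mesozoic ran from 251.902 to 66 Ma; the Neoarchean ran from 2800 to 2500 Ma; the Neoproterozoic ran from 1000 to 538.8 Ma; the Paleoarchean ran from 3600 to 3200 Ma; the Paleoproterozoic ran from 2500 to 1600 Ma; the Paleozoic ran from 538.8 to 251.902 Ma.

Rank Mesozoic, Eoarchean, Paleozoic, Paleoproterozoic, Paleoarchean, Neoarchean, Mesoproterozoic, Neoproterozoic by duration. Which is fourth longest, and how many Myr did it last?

Eoarchean, 431 million years

Durations: Mesozoic 185.902; Eoarchean 431; Paleozoic 286.898; Paleoproterozoic 900; Paleoarchean 400; Neoarchean 300; Mesoproterozoic 600; Neoproterozoic 461.2 Myr.
Sorted longest-first: Paleoproterozoic (900), Mesoproterozoic (600), Neoproterozoic (461.2), Eoarchean (431), Paleoarchean (400), Neoarchean (300), Paleozoic (286.898), Mesozoic (185.902).
The fourth longest is Eoarchean at 431 Myr.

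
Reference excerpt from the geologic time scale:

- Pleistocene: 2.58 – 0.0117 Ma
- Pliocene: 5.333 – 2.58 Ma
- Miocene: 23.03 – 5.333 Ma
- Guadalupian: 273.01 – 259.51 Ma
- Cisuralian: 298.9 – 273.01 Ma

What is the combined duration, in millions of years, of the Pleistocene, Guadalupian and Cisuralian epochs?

Each duration: Pleistocene = 2.5683; Guadalupian = 13.5; Cisuralian = 25.89.
Sum: 2.5683 + 13.5 + 25.89 = 41.9583 Myr.

41.9583 million years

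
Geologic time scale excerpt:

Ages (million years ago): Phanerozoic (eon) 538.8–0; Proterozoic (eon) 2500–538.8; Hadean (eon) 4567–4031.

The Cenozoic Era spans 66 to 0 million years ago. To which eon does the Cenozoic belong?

The Cenozoic (66–0 Ma) lies entirely within 538.8–0 Ma, the Phanerozoic Eon.

Phanerozoic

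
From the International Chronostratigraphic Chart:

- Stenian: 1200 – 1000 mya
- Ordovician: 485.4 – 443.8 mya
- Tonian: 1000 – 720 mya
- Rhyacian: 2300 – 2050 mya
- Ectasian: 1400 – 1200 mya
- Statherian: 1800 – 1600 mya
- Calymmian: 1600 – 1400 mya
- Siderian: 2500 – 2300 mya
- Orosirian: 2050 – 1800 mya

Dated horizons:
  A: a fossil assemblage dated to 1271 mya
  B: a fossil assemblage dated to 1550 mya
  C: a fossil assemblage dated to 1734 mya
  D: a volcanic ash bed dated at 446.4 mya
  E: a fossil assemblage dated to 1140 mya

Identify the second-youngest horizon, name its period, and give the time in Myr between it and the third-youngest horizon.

E, in the Stenian; 131 million years to A

Sorted youngest-first by Ma: D (446.4), E (1140), A (1271), B (1550), C (1734).
The second youngest is E at 1140 Ma, which lies in 1200–1000 Ma: the Stenian.
The third youngest is A at 1271 Ma; separation = |1140 − 1271| = 131 Myr.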